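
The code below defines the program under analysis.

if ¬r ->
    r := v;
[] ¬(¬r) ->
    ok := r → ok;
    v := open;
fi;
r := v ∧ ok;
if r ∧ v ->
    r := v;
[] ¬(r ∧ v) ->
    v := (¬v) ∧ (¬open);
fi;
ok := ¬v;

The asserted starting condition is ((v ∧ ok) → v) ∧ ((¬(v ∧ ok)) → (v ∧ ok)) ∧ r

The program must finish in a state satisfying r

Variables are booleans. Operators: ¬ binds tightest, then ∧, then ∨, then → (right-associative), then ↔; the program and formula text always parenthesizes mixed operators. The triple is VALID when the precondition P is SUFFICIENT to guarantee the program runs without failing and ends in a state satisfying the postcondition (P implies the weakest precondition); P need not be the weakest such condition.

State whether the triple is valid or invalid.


Working backward. After the program, r must hold.
Before ok := ¬v: r
Then branch requires v; else branch requires r.
Before the if: ((r ∧ v) → v) ∧ ((¬(r ∧ v)) → r)
Before r := v ∧ ok: ((v ∧ ok) → v) ∧ ((¬(v ∧ ok)) → (v ∧ ok))
Then branch requires ((v ∧ ok) → v) ∧ ((¬(v ∧ ok)) → (v ∧ ok)); else branch requires ((open ∧ (r → ok)) → open) ∧ ((¬(open ∧ (r → ok))) → (open ∧ (r → ok))).
Before the if: ((¬r) → (((v ∧ ok) → v) ∧ ((¬(v ∧ ok)) → (v ∧ ok)))) ∧ (r → (((open ∧ (r → ok)) → open) ∧ ((¬(open ∧ (r → ok))) → (open ∧ (r → ok)))))
The weakest precondition is ((¬r) → (((v ∧ ok) → v) ∧ ((¬(v ∧ ok)) → (v ∧ ok)))) ∧ (r → (((open ∧ (r → ok)) → open) ∧ ((¬(open ∧ (r → ok))) → (open ∧ (r → ok))))).
Check whether ((v ∧ ok) → v) ∧ ((¬(v ∧ ok)) → (v ∧ ok)) ∧ r implies it.
Countermodel: at the initial state ok = true, open = false, r = true, v = true, the precondition holds but the weakest precondition fails.
Answer: invalid


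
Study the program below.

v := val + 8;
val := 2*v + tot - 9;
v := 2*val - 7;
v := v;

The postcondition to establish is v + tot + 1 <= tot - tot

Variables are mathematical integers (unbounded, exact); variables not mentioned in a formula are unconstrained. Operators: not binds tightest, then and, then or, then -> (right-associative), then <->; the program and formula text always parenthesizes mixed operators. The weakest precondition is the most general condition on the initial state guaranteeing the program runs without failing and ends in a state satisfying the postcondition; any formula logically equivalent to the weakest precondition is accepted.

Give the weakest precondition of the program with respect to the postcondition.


Working backward. After the program, the postcondition v + tot + 1 <= tot - tot must hold; in canonical form it is tot + v <= -1.
Before v := v: tot + v <= -1
Before v := 2*val - 7: tot + 2*val <= 6
Before val := 2*v + tot - 9: 3*tot + 4*v <= 24
Before v := val + 8: 3*tot + 4*val <= -8
Answer: WP = 3*tot + 4*val <= -8


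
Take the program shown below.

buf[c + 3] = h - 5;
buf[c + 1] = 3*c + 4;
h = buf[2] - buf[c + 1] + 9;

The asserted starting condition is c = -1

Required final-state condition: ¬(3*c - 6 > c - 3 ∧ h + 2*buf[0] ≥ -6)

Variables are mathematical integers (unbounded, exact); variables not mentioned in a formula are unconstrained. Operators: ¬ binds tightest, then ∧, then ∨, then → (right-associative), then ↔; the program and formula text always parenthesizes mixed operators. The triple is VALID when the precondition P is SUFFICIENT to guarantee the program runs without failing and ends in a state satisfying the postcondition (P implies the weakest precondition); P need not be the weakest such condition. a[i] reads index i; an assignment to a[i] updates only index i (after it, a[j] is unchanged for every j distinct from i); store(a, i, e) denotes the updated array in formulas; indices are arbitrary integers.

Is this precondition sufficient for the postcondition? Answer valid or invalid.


Working backward. After the program, the postcondition ¬(3*c - 6 > c - 3 ∧ h + 2*buf[0] ≥ -6) must hold; in canonical form it is ¬(2*c > 3 ∧ 2*buf[0] + h ≥ -6).
Before h := buf[2] - buf[c + 1] + 9: ¬(2*c > 3 ∧ 2*buf[0] + buf[2] ≥ buf[c + 1] - 15)
Before buf[c + 1] := 3*c + 4: ¬(2*c > 3 ∧ 2*store(buf, c + 1, 3*c + 4)[0] + store(buf, c + 1, 3*c + 4)[2] ≥ store(buf, c + 1, 3*c + 4)[c + 1] - 15)
Before buf[c + 3] := h - 5: ¬(2*c > 3 ∧ 2*store(store(buf, c + 3, h - 5), c + 1, 3*c + 4)[0] + store(store(buf, c + 3, h - 5), c + 1, 3*c + 4)[2] ≥ store(store(buf, c + 3, h - 5), c + 1, 3*c + 4)[c + 1] - 15)
The weakest precondition is ¬(2*c > 3 ∧ 2*store(store(buf, c + 3, h - 5), c + 1, 3*c + 4)[0] + store(store(buf, c + 3, h - 5), c + 1, 3*c + 4)[2] ≥ store(store(buf, c + 3, h - 5), c + 1, 3*c + 4)[c + 1] - 15).
Check whether c = -1 implies it.
Every state satisfying the precondition satisfies the weakest precondition: the implication holds.
Answer: valid


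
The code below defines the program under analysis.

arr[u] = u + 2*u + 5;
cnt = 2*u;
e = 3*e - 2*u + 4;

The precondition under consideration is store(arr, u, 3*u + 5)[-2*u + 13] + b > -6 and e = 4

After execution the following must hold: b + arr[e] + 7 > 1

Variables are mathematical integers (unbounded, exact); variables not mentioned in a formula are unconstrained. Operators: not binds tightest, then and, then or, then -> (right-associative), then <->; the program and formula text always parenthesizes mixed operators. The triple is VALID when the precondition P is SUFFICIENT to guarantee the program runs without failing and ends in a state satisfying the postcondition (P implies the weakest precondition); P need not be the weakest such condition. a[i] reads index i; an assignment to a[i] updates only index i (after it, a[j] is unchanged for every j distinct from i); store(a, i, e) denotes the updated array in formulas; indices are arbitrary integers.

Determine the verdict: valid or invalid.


Working backward. After the program, the postcondition b + arr[e] + 7 > 1 must hold; in canonical form it is arr[e] + b > -6.
Before e := 3*e - 2*u + 4: arr[3*e - 2*u + 4] + b > -6
Before cnt := 2*u: arr[3*e - 2*u + 4] + b > -6
Before arr[u] := u + 2*u + 5: store(arr, u, 3*u + 5)[3*e - 2*u + 4] + b > -6
The weakest precondition is store(arr, u, 3*u + 5)[3*e - 2*u + 4] + b > -6.
Check whether store(arr, u, 3*u + 5)[-2*u + 13] + b > -6 and e = 4 implies it.
Countermodel: at the initial state arr = {[0] = 2, [13] = 7040, [16] = -6, elsewhere 2}, b = 0, e = 4, u = 0, the precondition holds but the weakest precondition fails.
Answer: invalid


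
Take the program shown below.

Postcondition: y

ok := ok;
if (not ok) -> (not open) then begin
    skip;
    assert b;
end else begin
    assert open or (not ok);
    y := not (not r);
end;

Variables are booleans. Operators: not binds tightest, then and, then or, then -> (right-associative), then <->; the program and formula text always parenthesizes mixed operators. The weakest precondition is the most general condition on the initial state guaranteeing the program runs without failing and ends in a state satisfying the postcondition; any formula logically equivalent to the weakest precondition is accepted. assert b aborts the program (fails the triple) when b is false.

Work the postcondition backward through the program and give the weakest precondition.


Working backward. After the program, y must hold.
Then branch requires b and y; else branch requires (open or (not ok)) and r.
Before the if: (((not ok) -> (not open)) -> (b and y)) and ((not ((not ok) -> (not open))) -> ((open or (not ok)) and r))
Before ok := ok: (((not ok) -> (not open)) -> (b and y)) and ((not ((not ok) -> (not open))) -> ((open or (not ok)) and r))
Answer: WP = (((not ok) -> (not open)) -> (b and y)) and ((not ((not ok) -> (not open))) -> ((open or (not ok)) and r))


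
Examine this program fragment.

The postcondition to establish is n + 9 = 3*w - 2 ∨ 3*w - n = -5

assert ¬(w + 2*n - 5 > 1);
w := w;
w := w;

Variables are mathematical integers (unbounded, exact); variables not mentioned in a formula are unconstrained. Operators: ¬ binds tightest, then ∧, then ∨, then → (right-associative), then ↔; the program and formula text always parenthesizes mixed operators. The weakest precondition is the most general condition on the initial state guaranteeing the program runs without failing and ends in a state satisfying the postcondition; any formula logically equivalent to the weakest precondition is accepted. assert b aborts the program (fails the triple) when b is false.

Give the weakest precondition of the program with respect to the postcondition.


Working backward. After the program, the postcondition n + 9 = 3*w - 2 ∨ 3*w - n = -5 must hold; in canonical form it is n = 3*w - 11 ∨ 3*w = n - 5.
Before w := w: n = 3*w - 11 ∨ 3*w = n - 5
Before w := w: n = 3*w - 11 ∨ 3*w = n - 5
Before assert ¬(w + 2*n - 5 > 1): (¬(2*n + w > 6)) ∧ (n = 3*w - 11 ∨ 3*w = n - 5)
Answer: WP = (¬(2*n + w > 6)) ∧ (n = 3*w - 11 ∨ 3*w = n - 5)


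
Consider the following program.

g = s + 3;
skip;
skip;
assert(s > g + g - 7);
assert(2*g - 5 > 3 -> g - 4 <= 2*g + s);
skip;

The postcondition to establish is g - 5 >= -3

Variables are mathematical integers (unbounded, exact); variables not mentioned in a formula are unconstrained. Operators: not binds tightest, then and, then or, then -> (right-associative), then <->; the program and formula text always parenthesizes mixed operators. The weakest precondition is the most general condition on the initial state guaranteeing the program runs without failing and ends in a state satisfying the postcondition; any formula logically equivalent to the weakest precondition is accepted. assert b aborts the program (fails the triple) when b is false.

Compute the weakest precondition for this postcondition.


Working backward. After the program, the postcondition g - 5 >= -3 must hold; in canonical form it is g >= 2.
Before skip: g >= 2
Before assert 2*g - 5 > 3 -> g - 4 <= 2*g + s: (2*g > 8 -> g + s >= -4) and g >= 2
Before assert s > g + g - 7: s > 2*g - 7 and (2*g > 8 -> g + s >= -4) and g >= 2
Before skip: s > 2*g - 7 and (2*g > 8 -> g + s >= -4) and g >= 2
Before skip: s > 2*g - 7 and (2*g > 8 -> g + s >= -4) and g >= 2
Before g := s + 3: s < 1 and (2*s > 2 -> 2*s >= -7) and s >= -1
Answer: WP = s < 1 and (2*s > 2 -> 2*s >= -7) and s >= -1


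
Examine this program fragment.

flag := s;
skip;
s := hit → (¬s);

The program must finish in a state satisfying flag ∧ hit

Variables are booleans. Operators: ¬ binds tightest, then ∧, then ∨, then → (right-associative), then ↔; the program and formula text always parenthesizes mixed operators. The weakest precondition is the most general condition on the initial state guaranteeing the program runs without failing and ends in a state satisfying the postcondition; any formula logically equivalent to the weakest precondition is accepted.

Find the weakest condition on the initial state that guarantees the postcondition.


Working backward. After the program, flag ∧ hit must hold.
Before s := hit → (¬s): flag ∧ hit
Before skip: flag ∧ hit
Before flag := s: s ∧ hit
Answer: WP = s ∧ hit


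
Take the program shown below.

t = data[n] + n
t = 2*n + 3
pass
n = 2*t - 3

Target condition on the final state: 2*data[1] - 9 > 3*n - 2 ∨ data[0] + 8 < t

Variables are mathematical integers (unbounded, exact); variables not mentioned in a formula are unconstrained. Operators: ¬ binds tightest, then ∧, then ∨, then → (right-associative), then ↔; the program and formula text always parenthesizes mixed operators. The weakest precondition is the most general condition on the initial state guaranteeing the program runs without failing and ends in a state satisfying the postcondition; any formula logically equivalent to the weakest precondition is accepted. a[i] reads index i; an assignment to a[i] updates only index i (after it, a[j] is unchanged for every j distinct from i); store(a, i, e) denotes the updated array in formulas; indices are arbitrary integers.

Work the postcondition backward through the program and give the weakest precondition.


Working backward. After the program, the postcondition 2*data[1] - 9 > 3*n - 2 ∨ data[0] + 8 < t must hold; in canonical form it is 2*data[1] > 3*n + 7 ∨ data[0] < t - 8.
Before n := 2*t - 3: 2*data[1] > 6*t - 2 ∨ data[0] < t - 8
Before skip: 2*data[1] > 6*t - 2 ∨ data[0] < t - 8
Before t := 2*n + 3: 2*data[1] > 12*n + 16 ∨ data[0] < 2*n - 5
Before t := data[n] + n: 2*data[1] > 12*n + 16 ∨ data[0] < 2*n - 5
Answer: WP = 2*data[1] > 12*n + 16 ∨ data[0] < 2*n - 5


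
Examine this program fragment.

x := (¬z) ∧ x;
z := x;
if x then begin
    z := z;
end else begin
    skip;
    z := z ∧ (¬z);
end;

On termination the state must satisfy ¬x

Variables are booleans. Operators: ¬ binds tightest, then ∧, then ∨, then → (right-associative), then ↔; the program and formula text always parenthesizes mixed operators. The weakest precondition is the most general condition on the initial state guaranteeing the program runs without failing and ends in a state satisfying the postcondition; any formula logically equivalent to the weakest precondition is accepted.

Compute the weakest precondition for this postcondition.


Working backward. After the program, ¬x must hold.
Then branch requires ¬x; else branch requires ¬x.
Before the if: x → (¬x)
Before z := x: x → (¬x)
Before x := (¬z) ∧ x: ((¬z) ∧ x) → (¬((¬z) ∧ x))
Answer: WP = ((¬z) ∧ x) → (¬((¬z) ∧ x))


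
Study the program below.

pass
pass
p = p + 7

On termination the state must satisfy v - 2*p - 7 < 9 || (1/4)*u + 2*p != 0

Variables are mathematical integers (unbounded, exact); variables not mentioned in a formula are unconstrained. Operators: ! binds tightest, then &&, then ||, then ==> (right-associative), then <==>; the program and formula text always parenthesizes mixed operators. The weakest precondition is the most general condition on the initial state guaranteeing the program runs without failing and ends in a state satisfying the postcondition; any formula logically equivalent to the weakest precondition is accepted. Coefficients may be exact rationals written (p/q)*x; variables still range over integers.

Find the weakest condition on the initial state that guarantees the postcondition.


Working backward. After the program, the postcondition v - 2*p - 7 < 9 || (1/4)*u + 2*p != 0 must hold; in canonical form it is v < 2*p + 16 || 2*p + (1/4)*u != 0.
Before p := p + 7: v < 2*p + 30 || 2*p + (1/4)*u != -14
Before skip: v < 2*p + 30 || 2*p + (1/4)*u != -14
Before skip: v < 2*p + 30 || 2*p + (1/4)*u != -14
Answer: WP = v < 2*p + 30 || 2*p + (1/4)*u != -14


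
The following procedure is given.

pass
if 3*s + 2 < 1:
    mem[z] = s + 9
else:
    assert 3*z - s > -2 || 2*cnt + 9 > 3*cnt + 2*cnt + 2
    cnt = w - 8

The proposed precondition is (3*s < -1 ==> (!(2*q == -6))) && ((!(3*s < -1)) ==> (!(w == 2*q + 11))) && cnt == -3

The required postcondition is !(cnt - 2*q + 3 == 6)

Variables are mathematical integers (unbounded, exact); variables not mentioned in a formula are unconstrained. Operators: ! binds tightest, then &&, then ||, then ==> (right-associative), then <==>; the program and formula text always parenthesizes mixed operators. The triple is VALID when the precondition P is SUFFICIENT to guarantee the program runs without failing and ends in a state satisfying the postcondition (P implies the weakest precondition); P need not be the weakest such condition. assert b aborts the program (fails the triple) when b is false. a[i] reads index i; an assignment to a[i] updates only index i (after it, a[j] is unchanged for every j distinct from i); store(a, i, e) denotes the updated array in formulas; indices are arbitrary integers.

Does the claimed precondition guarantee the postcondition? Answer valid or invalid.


Working backward. After the program, the postcondition !(cnt - 2*q + 3 == 6) must hold; in canonical form it is !(cnt == 2*q + 3).
Then branch requires !(cnt == 2*q + 3); else branch requires (3*z > s - 2 || 3*cnt < 7) && (!(w == 2*q + 11)).
Before the if: (3*s < -1 ==> (!(cnt == 2*q + 3))) && ((!(3*s < -1)) ==> ((3*z > s - 2 || 3*cnt < 7) && (!(w == 2*q + 11))))
Before skip: (3*s < -1 ==> (!(cnt == 2*q + 3))) && ((!(3*s < -1)) ==> ((3*z > s - 2 || 3*cnt < 7) && (!(w == 2*q + 11))))
The weakest precondition is (3*s < -1 ==> (!(cnt == 2*q + 3))) && ((!(3*s < -1)) ==> ((3*z > s - 2 || 3*cnt < 7) && (!(w == 2*q + 11)))).
Check whether (3*s < -1 ==> (!(2*q == -6))) && ((!(3*s < -1)) ==> (!(w == 2*q + 11))) && cnt == -3 implies it.
Every state satisfying the precondition satisfies the weakest precondition: the implication holds.
Answer: valid


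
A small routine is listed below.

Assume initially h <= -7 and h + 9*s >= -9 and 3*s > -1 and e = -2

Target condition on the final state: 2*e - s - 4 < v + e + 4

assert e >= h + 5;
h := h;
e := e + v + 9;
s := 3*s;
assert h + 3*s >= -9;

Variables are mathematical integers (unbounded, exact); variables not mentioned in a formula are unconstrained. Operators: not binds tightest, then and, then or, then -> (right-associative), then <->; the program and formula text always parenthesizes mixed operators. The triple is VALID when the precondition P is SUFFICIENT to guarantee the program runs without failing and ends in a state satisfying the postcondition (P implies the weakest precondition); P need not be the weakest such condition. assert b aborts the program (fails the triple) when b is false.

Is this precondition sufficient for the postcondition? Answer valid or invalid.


Working backward. After the program, the postcondition 2*e - s - 4 < v + e + 4 must hold; in canonical form it is e < s + v + 8.
Before assert h + 3*s >= -9: h + 3*s >= -9 and e < s + v + 8
Before s := 3*s: h + 9*s >= -9 and e < 3*s + v + 8
Before e := e + v + 9: h + 9*s >= -9 and e < 3*s - 1
Before h := h: h + 9*s >= -9 and e < 3*s - 1
Before assert e >= h + 5: e >= h + 5 and h + 9*s >= -9 and e < 3*s - 1
The weakest precondition is e >= h + 5 and h + 9*s >= -9 and e < 3*s - 1.
Check whether h <= -7 and h + 9*s >= -9 and 3*s > -1 and e = -2 implies it.
Every state satisfying the precondition satisfies the weakest precondition: the implication holds.
Answer: valid


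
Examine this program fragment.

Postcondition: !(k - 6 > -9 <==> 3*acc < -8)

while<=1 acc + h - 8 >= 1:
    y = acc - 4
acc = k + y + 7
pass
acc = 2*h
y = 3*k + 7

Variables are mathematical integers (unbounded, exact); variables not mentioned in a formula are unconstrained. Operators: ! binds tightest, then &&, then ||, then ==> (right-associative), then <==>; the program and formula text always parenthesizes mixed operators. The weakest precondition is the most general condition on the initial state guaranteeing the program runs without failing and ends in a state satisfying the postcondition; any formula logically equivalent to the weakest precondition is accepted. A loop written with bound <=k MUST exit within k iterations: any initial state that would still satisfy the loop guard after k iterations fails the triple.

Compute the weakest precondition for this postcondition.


Working backward. After the program, the postcondition !(k - 6 > -9 <==> 3*acc < -8) must hold; in canonical form it is !(k > -3 <==> 3*acc < -8).
Before y := 3*k + 7: !(k > -3 <==> 3*acc < -8)
Before acc := 2*h: !(k > -3 <==> 6*h < -8)
Before skip: !(k > -3 <==> 6*h < -8)
Before acc := k + y + 7: !(k > -3 <==> 6*h < -8)
Before the loop (bound <=1), unroll the exhaustion recursion (WP_0 = exit-now case; WP_j = one more guarded iteration, up to j = 1):
  WP_0: (!(acc + h >= 9)) && (!(k > -3 <==> 6*h < -8))
  WP_1: (acc + h >= 9 ==> ((!(acc + h >= 9)) && (!(k > -3 <==> 6*h < -8)))) && ((!(acc + h >= 9)) ==> (!(k > -3 <==> 6*h < -8)))
So before the loop: (acc + h >= 9 ==> ((!(acc + h >= 9)) && (!(k > -3 <==> 6*h < -8)))) && ((!(acc + h >= 9)) ==> (!(k > -3 <==> 6*h < -8)))
Answer: WP = (acc + h >= 9 ==> ((!(acc + h >= 9)) && (!(k > -3 <==> 6*h < -8)))) && ((!(acc + h >= 9)) ==> (!(k > -3 <==> 6*h < -8)))


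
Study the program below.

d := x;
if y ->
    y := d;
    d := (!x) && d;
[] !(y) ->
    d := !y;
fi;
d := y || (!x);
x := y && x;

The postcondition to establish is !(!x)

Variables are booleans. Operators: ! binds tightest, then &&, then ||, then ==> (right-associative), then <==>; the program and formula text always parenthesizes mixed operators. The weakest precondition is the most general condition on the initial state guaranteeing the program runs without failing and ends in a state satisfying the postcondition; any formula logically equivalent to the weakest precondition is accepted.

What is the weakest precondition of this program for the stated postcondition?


Working backward. After the program, the postcondition !(!x) must hold; in canonical form it is x.
Before x := y && x: y && x
Before d := y || (!x): y && x
Then branch requires d && x; else branch requires y && x.
Before the if: (y ==> (d && x)) && ((!y) ==> (y && x))
Before d := x: (y ==> x) && ((!y) ==> (y && x))
Answer: WP = (y ==> x) && ((!y) ==> (y && x))


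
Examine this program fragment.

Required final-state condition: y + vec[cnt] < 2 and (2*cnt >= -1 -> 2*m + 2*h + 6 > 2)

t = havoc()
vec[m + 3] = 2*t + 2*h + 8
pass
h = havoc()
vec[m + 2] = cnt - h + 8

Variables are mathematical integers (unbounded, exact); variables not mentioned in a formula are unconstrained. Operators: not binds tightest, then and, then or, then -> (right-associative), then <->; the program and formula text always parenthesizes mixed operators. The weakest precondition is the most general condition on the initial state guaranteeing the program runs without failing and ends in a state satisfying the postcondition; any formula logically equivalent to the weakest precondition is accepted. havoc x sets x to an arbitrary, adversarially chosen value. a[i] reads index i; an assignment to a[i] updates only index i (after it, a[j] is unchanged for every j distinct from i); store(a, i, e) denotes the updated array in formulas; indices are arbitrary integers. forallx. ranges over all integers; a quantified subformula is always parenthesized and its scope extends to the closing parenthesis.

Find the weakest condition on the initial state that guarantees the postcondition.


Working backward. After the program, the postcondition y + vec[cnt] < 2 and (2*cnt >= -1 -> 2*m + 2*h + 6 > 2) must hold; in canonical form it is vec[cnt] + y < 2 and (2*cnt >= -1 -> 2*h + 2*m > -4).
Before vec[m + 2] := cnt - h + 8: store(vec, m + 2, cnt - h + 8)[cnt] + y < 2 and (2*cnt >= -1 -> 2*h + 2*m > -4)
Before havoc h: forall h_1. (store(vec, m + 2, cnt - h_1 + 8)[cnt] + y < 2 and (2*cnt >= -1 -> 2*h_1 + 2*m > -4))
Before skip: forall h_1. (store(vec, m + 2, cnt - h_1 + 8)[cnt] + y < 2 and (2*cnt >= -1 -> 2*h_1 + 2*m > -4))
Before vec[m + 3] := 2*t + 2*h + 8: forall h_1. (store(store(vec, m + 3, 2*h + 2*t + 8), m + 2, cnt - h_1 + 8)[cnt] + y < 2 and (2*cnt >= -1 -> 2*h_1 + 2*m > -4))
Before havoc t: forall t_1. (forall h_1. (store(store(vec, m + 3, 2*h + 2*t_1 + 8), m + 2, cnt - h_1 + 8)[cnt] + y < 2 and (2*cnt >= -1 -> 2*h_1 + 2*m > -4)))
Answer: WP = forall t_1. (forall h_1. (store(store(vec, m + 3, 2*h + 2*t_1 + 8), m + 2, cnt - h_1 + 8)[cnt] + y < 2 and (2*cnt >= -1 -> 2*h_1 + 2*m > -4)))


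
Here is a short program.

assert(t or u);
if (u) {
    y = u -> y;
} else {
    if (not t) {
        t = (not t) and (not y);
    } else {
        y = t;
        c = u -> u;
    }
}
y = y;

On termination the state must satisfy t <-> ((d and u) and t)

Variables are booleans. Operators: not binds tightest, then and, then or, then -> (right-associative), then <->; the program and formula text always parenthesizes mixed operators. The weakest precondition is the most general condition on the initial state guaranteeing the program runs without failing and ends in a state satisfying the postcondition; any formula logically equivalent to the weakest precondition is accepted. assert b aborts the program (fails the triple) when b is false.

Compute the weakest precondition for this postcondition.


Working backward. After the program, the postcondition t <-> ((d and u) and t) must hold; in canonical form it is t <-> (d and u and t).
Before y := y: t <-> (d and u and t)
Then branch requires t <-> (d and u and t); else branch requires ((not t) -> (((not t) and (not y)) <-> (d and u and (not t) and (not y)))) and (t -> (t <-> (d and u and t))).
Before the if: (u -> (t <-> (d and u and t))) and ((not u) -> (((not t) -> (((not t) and (not y)) <-> (d and u and (not t) and (not y)))) and (t -> (t <-> (d and u and t)))))
Before assert t or u: (t or u) and (u -> (t <-> (d and u and t))) and ((not u) -> (((not t) -> (((not t) and (not y)) <-> (d and u and (not t) and (not y)))) and (t -> (t <-> (d and u and t)))))
Answer: WP = (t or u) and (u -> (t <-> (d and u and t))) and ((not u) -> (((not t) -> (((not t) and (not y)) <-> (d and u and (not t) and (not y)))) and (t -> (t <-> (d and u and t)))))


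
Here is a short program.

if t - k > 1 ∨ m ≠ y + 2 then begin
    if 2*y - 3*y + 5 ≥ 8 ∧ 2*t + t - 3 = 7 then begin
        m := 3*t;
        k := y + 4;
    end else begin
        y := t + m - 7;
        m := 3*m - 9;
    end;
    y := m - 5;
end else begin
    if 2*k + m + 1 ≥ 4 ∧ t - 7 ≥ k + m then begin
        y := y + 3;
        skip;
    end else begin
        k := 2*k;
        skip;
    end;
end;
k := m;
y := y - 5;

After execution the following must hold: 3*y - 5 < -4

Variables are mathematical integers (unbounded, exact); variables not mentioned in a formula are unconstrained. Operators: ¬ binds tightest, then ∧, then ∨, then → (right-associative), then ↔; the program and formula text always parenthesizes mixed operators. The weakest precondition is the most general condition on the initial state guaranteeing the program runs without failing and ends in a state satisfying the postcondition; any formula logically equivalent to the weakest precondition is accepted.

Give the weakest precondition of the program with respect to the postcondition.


Working backward. After the program, the postcondition 3*y - 5 < -4 must hold; in canonical form it is 3*y < 1.
Before y := y - 5: 3*y < 16
Before k := m: 3*y < 16
Then branch requires ((y ≤ -3 ∧ 3*t = 10) → 9*t < 31) ∧ ((¬(y ≤ -3 ∧ 3*t = 10)) → 9*m < 58); else branch requires ((2*k + m ≥ 3 ∧ t ≥ k + m + 7) → 3*y < 7) ∧ ((¬(2*k + m ≥ 3 ∧ t ≥ k + m + 7)) → 3*y < 16).
Before the if: ((t > k + 1 ∨ m ≠ y + 2) → (((y ≤ -3 ∧ 3*t = 10) → 9*t < 31) ∧ ((¬(y ≤ -3 ∧ 3*t = 10)) → 9*m < 58))) ∧ ((¬(t > k + 1 ∨ m ≠ y + 2)) → (((2*k + m ≥ 3 ∧ t ≥ k + m + 7) → 3*y < 7) ∧ ((¬(2*k + m ≥ 3 ∧ t ≥ k + m + 7)) → 3*y < 16)))
Answer: WP = ((t > k + 1 ∨ m ≠ y + 2) → (((y ≤ -3 ∧ 3*t = 10) → 9*t < 31) ∧ ((¬(y ≤ -3 ∧ 3*t = 10)) → 9*m < 58))) ∧ ((¬(t > k + 1 ∨ m ≠ y + 2)) → (((2*k + m ≥ 3 ∧ t ≥ k + m + 7) → 3*y < 7) ∧ ((¬(2*k + m ≥ 3 ∧ t ≥ k + m + 7)) → 3*y < 16)))


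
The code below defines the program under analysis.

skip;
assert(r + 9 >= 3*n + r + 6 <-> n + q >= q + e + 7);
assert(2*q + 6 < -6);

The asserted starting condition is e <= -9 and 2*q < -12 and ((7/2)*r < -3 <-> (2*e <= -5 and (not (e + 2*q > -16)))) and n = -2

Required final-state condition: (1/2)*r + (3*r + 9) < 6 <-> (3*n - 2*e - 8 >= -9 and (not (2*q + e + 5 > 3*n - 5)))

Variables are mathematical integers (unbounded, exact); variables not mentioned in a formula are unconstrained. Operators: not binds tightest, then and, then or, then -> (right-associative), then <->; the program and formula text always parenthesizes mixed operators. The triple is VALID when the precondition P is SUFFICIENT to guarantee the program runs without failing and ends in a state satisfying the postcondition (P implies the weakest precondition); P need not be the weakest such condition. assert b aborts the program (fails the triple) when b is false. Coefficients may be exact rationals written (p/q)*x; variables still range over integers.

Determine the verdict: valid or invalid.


Working backward. After the program, the postcondition (1/2)*r + (3*r + 9) < 6 <-> (3*n - 2*e - 8 >= -9 and (not (2*q + e + 5 > 3*n - 5))) must hold; in canonical form it is (7/2)*r < -3 <-> (3*n >= 2*e - 1 and (not (e + 2*q > 3*n - 10))).
Before assert 2*q + 6 < -6: 2*q < -12 and ((7/2)*r < -3 <-> (3*n >= 2*e - 1 and (not (e + 2*q > 3*n - 10))))
Before assert r + 9 >= 3*n + r + 6 <-> n + q >= q + e + 7: (3*n <= 3 <-> n >= e + 7) and 2*q < -12 and ((7/2)*r < -3 <-> (3*n >= 2*e - 1 and (not (e + 2*q > 3*n - 10))))
Before skip: (3*n <= 3 <-> n >= e + 7) and 2*q < -12 and ((7/2)*r < -3 <-> (3*n >= 2*e - 1 and (not (e + 2*q > 3*n - 10))))
The weakest precondition is (3*n <= 3 <-> n >= e + 7) and 2*q < -12 and ((7/2)*r < -3 <-> (3*n >= 2*e - 1 and (not (e + 2*q > 3*n - 10)))).
Check whether e <= -9 and 2*q < -12 and ((7/2)*r < -3 <-> (2*e <= -5 and (not (e + 2*q > -16)))) and n = -2 implies it.
Every state satisfying the precondition satisfies the weakest precondition: the implication holds.
Answer: valid


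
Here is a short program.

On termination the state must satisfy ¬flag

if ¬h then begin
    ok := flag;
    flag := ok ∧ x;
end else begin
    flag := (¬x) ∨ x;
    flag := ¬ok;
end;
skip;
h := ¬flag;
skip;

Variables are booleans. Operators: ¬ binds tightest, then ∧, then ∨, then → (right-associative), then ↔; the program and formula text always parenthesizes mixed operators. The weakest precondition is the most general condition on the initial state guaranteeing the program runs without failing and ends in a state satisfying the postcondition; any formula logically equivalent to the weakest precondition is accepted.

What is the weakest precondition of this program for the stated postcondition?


Working backward. After the program, ¬flag must hold.
Before skip: ¬flag
Before h := ¬flag: ¬flag
Before skip: ¬flag
Then branch requires ¬(flag ∧ x); else branch requires ok.
Before the if: ((¬h) → (¬(flag ∧ x))) ∧ (h → ok)
Answer: WP = ((¬h) → (¬(flag ∧ x))) ∧ (h → ok)


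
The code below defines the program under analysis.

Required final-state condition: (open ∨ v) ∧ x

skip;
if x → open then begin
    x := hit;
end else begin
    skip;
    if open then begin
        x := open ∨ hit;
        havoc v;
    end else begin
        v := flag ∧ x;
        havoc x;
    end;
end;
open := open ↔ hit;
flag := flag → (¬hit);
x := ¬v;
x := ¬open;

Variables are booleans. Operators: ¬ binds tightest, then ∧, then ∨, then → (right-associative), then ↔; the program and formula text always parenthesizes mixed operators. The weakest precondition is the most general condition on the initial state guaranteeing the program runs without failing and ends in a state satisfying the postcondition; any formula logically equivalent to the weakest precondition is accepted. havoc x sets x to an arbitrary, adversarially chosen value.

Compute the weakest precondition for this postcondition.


Working backward. After the program, (open ∨ v) ∧ x must hold.
Before x := ¬open: (open ∨ v) ∧ (¬open)
Before x := ¬v: (open ∨ v) ∧ (¬open)
Before flag := flag → (¬hit): (open ∨ v) ∧ (¬open)
Before open := open ↔ hit: ((open ↔ hit) ∨ v) ∧ (¬(open ↔ hit))
Then branch requires ((open ↔ hit) ∨ v) ∧ (¬(open ↔ hit)); else branch requires (¬open) ∧ ((¬open) → (((open ↔ hit) ∨ (flag ∧ x)) ∧ (¬(open ↔ hit)))).
Before the if: ((x → open) → (((open ↔ hit) ∨ v) ∧ (¬(open ↔ hit)))) ∧ ((¬(x → open)) → ((¬open) ∧ ((¬open) → (((open ↔ hit) ∨ (flag ∧ x)) ∧ (¬(open ↔ hit))))))
Before skip: ((x → open) → (((open ↔ hit) ∨ v) ∧ (¬(open ↔ hit)))) ∧ ((¬(x → open)) → ((¬open) ∧ ((¬open) → (((open ↔ hit) ∨ (flag ∧ x)) ∧ (¬(open ↔ hit))))))
Answer: WP = ((x → open) → (((open ↔ hit) ∨ v) ∧ (¬(open ↔ hit)))) ∧ ((¬(x → open)) → ((¬open) ∧ ((¬open) → (((open ↔ hit) ∨ (flag ∧ x)) ∧ (¬(open ↔ hit))))))


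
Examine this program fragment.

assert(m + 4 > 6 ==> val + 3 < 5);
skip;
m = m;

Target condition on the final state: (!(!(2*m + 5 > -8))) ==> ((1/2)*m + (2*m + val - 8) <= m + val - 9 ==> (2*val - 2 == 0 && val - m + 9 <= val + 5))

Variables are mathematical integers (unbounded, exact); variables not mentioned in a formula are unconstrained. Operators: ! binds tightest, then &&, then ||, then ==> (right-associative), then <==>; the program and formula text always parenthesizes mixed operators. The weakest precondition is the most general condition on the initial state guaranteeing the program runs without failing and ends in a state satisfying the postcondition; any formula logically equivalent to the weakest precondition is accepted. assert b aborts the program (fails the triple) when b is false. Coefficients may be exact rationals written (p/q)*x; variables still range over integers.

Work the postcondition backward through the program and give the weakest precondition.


Working backward. After the program, the postcondition (!(!(2*m + 5 > -8))) ==> ((1/2)*m + (2*m + val - 8) <= m + val - 9 ==> (2*val - 2 == 0 && val - m + 9 <= val + 5)) must hold; in canonical form it is 2*m > -13 ==> ((3/2)*m <= -1 ==> (2*val == 2 && m >= 4)).
Before m := m: 2*m > -13 ==> ((3/2)*m <= -1 ==> (2*val == 2 && m >= 4))
Before skip: 2*m > -13 ==> ((3/2)*m <= -1 ==> (2*val == 2 && m >= 4))
Before assert m + 4 > 6 ==> val + 3 < 5: (m > 2 ==> val < 2) && (2*m > -13 ==> ((3/2)*m <= -1 ==> (2*val == 2 && m >= 4)))
Answer: WP = (m > 2 ==> val < 2) && (2*m > -13 ==> ((3/2)*m <= -1 ==> (2*val == 2 && m >= 4)))


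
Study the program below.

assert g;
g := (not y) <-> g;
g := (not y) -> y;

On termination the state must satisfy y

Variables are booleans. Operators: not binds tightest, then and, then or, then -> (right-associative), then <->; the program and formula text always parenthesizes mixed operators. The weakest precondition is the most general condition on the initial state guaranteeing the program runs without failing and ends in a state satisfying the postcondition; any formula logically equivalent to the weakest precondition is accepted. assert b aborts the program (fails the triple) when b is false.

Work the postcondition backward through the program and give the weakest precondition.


Working backward. After the program, y must hold.
Before g := (not y) -> y: y
Before g := (not y) <-> g: y
Before assert g: g and y
Answer: WP = g and y


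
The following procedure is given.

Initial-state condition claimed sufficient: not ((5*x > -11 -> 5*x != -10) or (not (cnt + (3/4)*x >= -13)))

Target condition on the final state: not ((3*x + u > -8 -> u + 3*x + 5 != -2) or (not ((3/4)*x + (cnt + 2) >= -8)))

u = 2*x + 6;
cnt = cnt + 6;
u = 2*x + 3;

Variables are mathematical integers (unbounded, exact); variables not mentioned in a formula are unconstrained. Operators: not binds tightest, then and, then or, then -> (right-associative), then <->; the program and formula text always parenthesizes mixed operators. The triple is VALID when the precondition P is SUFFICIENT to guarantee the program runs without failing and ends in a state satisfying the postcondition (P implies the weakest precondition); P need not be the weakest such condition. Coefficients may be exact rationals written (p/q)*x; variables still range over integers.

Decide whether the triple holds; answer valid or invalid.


Working backward. After the program, the postcondition not ((3*x + u > -8 -> u + 3*x + 5 != -2) or (not ((3/4)*x + (cnt + 2) >= -8))) must hold; in canonical form it is not ((u + 3*x > -8 -> u + 3*x != -7) or (not (cnt + (3/4)*x >= -10))).
Before u := 2*x + 3: not ((5*x > -11 -> 5*x != -10) or (not (cnt + (3/4)*x >= -10)))
Before cnt := cnt + 6: not ((5*x > -11 -> 5*x != -10) or (not (cnt + (3/4)*x >= -16)))
Before u := 2*x + 6: not ((5*x > -11 -> 5*x != -10) or (not (cnt + (3/4)*x >= -16)))
The weakest precondition is not ((5*x > -11 -> 5*x != -10) or (not (cnt + (3/4)*x >= -16))).
Check whether not ((5*x > -11 -> 5*x != -10) or (not (cnt + (3/4)*x >= -13))) implies it.
Every state satisfying the precondition satisfies the weakest precondition: the implication holds.
Answer: valid


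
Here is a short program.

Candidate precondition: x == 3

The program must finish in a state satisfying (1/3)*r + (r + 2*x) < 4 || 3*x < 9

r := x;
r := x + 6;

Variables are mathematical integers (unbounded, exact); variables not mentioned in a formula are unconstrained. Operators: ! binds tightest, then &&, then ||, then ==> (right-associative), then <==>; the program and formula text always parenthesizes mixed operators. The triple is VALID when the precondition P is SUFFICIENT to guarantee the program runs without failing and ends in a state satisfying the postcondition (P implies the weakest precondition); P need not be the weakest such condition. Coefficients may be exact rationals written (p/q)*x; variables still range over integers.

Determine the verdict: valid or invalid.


Working backward. After the program, the postcondition (1/3)*r + (r + 2*x) < 4 || 3*x < 9 must hold; in canonical form it is (4/3)*r + 2*x < 4 || 3*x < 9.
Before r := x + 6: (10/3)*x < -4 || 3*x < 9
Before r := x: (10/3)*x < -4 || 3*x < 9
The weakest precondition is (10/3)*x < -4 || 3*x < 9.
Check whether x == 3 implies it.
Countermodel: at the initial state x = 3, the precondition holds but the weakest precondition fails.
Answer: invalid


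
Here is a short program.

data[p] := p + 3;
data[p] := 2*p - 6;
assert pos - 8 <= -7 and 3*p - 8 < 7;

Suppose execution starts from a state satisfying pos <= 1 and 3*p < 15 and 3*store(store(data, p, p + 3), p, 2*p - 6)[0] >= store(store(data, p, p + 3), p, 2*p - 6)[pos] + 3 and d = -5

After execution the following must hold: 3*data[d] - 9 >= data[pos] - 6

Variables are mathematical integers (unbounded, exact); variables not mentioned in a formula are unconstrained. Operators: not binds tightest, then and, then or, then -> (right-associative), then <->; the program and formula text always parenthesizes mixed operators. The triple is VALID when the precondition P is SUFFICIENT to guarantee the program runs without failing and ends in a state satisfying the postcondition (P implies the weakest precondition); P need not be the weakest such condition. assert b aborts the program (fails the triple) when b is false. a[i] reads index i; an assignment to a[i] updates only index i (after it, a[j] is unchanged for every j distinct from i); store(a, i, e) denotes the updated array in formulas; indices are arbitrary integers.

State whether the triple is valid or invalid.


Working backward. After the program, the postcondition 3*data[d] - 9 >= data[pos] - 6 must hold; in canonical form it is 3*data[d] >= data[pos] + 3.
Before assert pos - 8 <= -7 and 3*p - 8 < 7: pos <= 1 and 3*p < 15 and 3*data[d] >= data[pos] + 3
Before data[p] := 2*p - 6: pos <= 1 and 3*p < 15 and 3*store(data, p, 2*p - 6)[d] >= store(data, p, 2*p - 6)[pos] + 3
Before data[p] := p + 3: pos <= 1 and 3*p < 15 and 3*store(store(data, p, p + 3), p, 2*p - 6)[d] >= store(store(data, p, p + 3), p, 2*p - 6)[pos] + 3
The weakest precondition is pos <= 1 and 3*p < 15 and 3*store(store(data, p, p + 3), p, 2*p - 6)[d] >= store(store(data, p, p + 3), p, 2*p - 6)[pos] + 3.
Check whether pos <= 1 and 3*p < 15 and 3*store(store(data, p, p + 3), p, 2*p - 6)[0] >= store(store(data, p, p + 3), p, 2*p - 6)[pos] + 3 and d = -5 implies it.
Countermodel: at the initial state d = -5, data = {[-5] = -30152, [0] = 66111, [1] = 2, elsewhere 2}, p = 1, pos = 0, the precondition holds but the weakest precondition fails.
Answer: invalid


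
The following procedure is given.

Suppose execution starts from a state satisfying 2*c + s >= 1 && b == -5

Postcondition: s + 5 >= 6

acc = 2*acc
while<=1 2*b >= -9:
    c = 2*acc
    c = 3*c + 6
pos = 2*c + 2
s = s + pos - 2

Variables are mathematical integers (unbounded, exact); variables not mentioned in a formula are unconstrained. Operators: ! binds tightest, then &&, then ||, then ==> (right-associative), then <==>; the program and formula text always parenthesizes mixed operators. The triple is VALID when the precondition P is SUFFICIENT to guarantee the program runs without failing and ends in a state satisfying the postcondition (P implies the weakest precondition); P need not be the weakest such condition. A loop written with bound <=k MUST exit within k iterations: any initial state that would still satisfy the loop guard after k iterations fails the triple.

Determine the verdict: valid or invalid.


Working backward. After the program, the postcondition s + 5 >= 6 must hold; in canonical form it is s >= 1.
Before s := s + pos - 2: pos + s >= 3
Before pos := 2*c + 2: 2*c + s >= 1
Before the loop (bound <=1), unroll the exhaustion recursion (WP_0 = exit-now case; WP_j = one more guarded iteration, up to j = 1):
  WP_0: (!(2*b >= -9)) && 2*c + s >= 1
  WP_1: (2*b >= -9 ==> ((!(2*b >= -9)) && 12*acc + s >= -11)) && ((!(2*b >= -9)) ==> 2*c + s >= 1)
So before the loop: (2*b >= -9 ==> ((!(2*b >= -9)) && 12*acc + s >= -11)) && ((!(2*b >= -9)) ==> 2*c + s >= 1)
Before acc := 2*acc: (2*b >= -9 ==> ((!(2*b >= -9)) && 24*acc + s >= -11)) && ((!(2*b >= -9)) ==> 2*c + s >= 1)
The weakest precondition is (2*b >= -9 ==> ((!(2*b >= -9)) && 24*acc + s >= -11)) && ((!(2*b >= -9)) ==> 2*c + s >= 1).
Check whether 2*c + s >= 1 && b == -5 implies it.
Every state satisfying the precondition satisfies the weakest precondition: the implication holds.
Answer: valid
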